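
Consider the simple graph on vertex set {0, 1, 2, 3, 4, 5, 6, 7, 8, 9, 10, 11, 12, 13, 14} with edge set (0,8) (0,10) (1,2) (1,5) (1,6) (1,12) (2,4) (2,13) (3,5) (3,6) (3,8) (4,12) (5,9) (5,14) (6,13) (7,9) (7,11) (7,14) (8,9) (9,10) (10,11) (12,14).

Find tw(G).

3

A width-3 tree decomposition is:
Bags: B1 = {0, 8, 10, 11}  B2 = {8, 9, 10, 11}  B3 = {7, 8, 9, 11}  B4 = {3, 7, 8, 9}  B5 = {3, 5, 7, 9}  B6 = {3, 5, 7, 14}  B7 = {3, 5, 6, 14}  B8 = {1, 5, 6, 14}  B9 = {1, 6, 12, 14}  B10 = {1, 6, 12, 13}  B11 = {1, 2, 12, 13}  B12 = {2, 4, 12, 13}
Tree: B1–B2, B2–B3, B3–B4, B4–B5, B5–B6, B6–B7, B7–B8, B8–B9, B9–B10, B10–B11, B11–B12
Every bag has size at most 4, so the width is 4 − 1 = 3 and tw(G) ≤ 3. For the lower bound: the 4 vertex sets {0,10,11}, {8}, {9}, {3,5,7,14} are disjoint, each induces a connected subgraph, and every pair is joined by at least one edge of G. Contracting each set to a single vertex therefore yields K_{4} as a minor, and since treewidth is minor-monotone, tw(G) ≥ tw(K_{4}) = 3. Hence tw(G) = 3 exactly.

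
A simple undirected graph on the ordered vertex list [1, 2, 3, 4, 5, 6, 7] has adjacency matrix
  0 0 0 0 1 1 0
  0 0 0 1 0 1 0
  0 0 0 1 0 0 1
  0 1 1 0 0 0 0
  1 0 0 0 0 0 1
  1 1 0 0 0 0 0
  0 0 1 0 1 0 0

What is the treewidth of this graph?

2

A width-2 tree decomposition is:
Bags: B1 = {3, 5, 7}  B2 = {3, 4, 5}  B3 = {2, 4, 5}  B4 = {2, 5, 6}  B5 = {1, 5, 6}
Tree: B1–B2, B2–B3, B3–B4, B4–B5
Every bag has size at most 3, so the width is 3 − 1 = 2 and tw(G) ≤ 2. For the lower bound, G contains the cycle 5–7–3–4–2–6–1–5, so G is not a forest; only forests have treewidth ≤ 1, hence tw(G) ≥ 2. Therefore the treewidth is 2.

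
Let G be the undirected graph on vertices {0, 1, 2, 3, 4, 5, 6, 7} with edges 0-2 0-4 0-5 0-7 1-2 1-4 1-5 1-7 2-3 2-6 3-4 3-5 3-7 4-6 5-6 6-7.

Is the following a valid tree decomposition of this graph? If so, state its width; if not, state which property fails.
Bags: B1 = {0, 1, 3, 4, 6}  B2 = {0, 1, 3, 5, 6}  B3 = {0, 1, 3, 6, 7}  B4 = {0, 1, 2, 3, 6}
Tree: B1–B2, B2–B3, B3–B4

Yes; width 4.

Checking the three conditions: (i) the bags cover all of {0, 1, 2, 3, 4, 5, 6, 7}; (ii) for each edge, some bag contains both endpoints; (iii) the bags containing any fixed vertex form a subtree. All hold, so the decomposition is valid with width 5 − 1 = 4.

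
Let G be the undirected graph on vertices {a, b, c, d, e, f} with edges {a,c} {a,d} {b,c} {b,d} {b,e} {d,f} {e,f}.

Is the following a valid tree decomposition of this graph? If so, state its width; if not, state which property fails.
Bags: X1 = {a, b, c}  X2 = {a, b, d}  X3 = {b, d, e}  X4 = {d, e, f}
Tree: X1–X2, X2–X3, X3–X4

Checking the three conditions: (i) the bags cover all of {a, b, c, d, e, f}; (ii) for each edge, some bag contains both endpoints; (iii) the bags containing any fixed vertex form a subtree. All hold, so the decomposition is valid with width 3 − 1 = 2.

Yes; width 2.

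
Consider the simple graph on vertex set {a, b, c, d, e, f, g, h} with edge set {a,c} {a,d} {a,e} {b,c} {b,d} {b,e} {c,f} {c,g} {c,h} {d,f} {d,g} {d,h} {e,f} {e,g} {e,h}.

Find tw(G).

3

A width-3 tree decomposition is:
Bags: B1 = {c, d, e, g}  B2 = {c, d, e, h}  B3 = {a, c, d, e}  B4 = {b, c, d, e}  B5 = {c, d, e, f}
Tree: B1–B2, B2–B3, B3–B4, B4–B5
Each bag holds 4 vertices, so the decomposition has width 3, which upper-bounds the treewidth. For the lower bound: the 4 vertex sets {d,g}, {c,h}, {e}, {a} are disjoint, each induces a connected subgraph, and every pair is joined by at least one edge of G. Contracting each set to a single vertex therefore yields K_{4} as a minor, and since treewidth is minor-monotone, tw(G) ≥ tw(K_{4}) = 3. Therefore the treewidth is 3.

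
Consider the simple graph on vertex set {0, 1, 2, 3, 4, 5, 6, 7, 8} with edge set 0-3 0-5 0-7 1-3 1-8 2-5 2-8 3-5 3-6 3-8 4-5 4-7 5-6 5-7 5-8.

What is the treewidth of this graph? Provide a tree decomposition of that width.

Treewidth 2.
One optimal decomposition is:
Bags: B1 = {0, 3, 5}  B2 = {3, 5, 8}  B3 = {3, 5, 6}  B4 = {0, 5, 7}  B5 = {4, 5, 7}  B6 = {2, 5, 8}  B7 = {1, 3, 8}
Tree: B1–B2, B2–B3, B1–B4, B4–B5, B2–B6, B2–B7

Every bag has size at most 3, so the width is 3 − 1 = 2 and tw(G) ≤ 2. On the other hand G contains the 3-clique {1, 3, 8}. A clique must lie in a single bag of any decomposition, so no decomposition can have width below 2. The upper and lower bounds meet at 2, so that is the treewidth.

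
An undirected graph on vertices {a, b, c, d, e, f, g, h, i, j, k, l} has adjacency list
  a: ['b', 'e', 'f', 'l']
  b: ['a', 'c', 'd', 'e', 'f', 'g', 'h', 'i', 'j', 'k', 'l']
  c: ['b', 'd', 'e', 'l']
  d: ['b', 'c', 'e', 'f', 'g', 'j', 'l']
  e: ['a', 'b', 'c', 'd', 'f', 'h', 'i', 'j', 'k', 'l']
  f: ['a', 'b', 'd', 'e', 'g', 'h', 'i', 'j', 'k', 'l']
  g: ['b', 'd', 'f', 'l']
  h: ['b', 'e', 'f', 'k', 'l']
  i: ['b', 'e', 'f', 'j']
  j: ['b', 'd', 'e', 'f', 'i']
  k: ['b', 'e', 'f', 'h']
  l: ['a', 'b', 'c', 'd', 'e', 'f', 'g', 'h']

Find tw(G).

A width-4 tree decomposition is:
Bags: B1 = {b, d, e, f, l}  B2 = {b, e, f, h, l}  B3 = {b, c, d, e, l}  B4 = {b, d, f, g, l}  B5 = {b, e, f, h, k}  B6 = {b, d, e, f, j}  B7 = {b, e, f, i, j}  B8 = {a, b, e, f, l}
Tree: B1–B2, B1–B3, B1–B4, B2–B5, B1–B6, B6–B7, B2–B8
Every bag has size at most 5, so the width is 5 − 1 = 4 and tw(G) ≤ 4. Conversely, {b, c, d, e, l} is a clique of size 5, and the vertices of any clique must share a bag in every tree decomposition; so some bag has ≥ 5 vertices and tw(G) ≥ 4. Combining the bounds, tw(G) = 4.

4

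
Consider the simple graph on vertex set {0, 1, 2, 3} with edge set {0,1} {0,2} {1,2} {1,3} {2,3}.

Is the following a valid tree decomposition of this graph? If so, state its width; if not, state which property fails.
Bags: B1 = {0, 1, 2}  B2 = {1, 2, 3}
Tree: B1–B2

Yes; width 2.

Checking the three conditions: (i) the bags cover all of {0, 1, 2, 3}; (ii) for each edge, some bag contains both endpoints; (iii) the bags containing any fixed vertex form a subtree. All hold, so the decomposition is valid with width 3 − 1 = 2.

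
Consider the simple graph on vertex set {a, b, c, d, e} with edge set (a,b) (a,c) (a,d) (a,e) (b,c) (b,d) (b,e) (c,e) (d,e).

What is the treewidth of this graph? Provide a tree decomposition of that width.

Treewidth 3.
Bags: B1 = {a, b, d, e}  B2 = {a, b, c, e}
Tree: B1–B2

Each bag holds 4 vertices, so the decomposition has width 3, which upper-bounds the treewidth. On the other hand G contains the 4-clique {a, b, d, e}. A clique must lie in a single bag of any decomposition, so no decomposition can have width below 3. The upper and lower bounds meet at 3, so that is the treewidth.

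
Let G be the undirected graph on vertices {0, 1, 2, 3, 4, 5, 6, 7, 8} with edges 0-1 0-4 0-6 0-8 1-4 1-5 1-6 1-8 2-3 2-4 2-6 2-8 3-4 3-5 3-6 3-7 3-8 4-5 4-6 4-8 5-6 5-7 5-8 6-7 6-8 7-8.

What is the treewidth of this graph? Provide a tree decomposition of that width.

The largest bag has 5 vertices, giving width 4; this decomposition certifies tw(G) ≤ 4. On the other hand G contains the 5-clique {0, 1, 4, 6, 8}. A clique must lie in a single bag of any decomposition, so no decomposition can have width below 4. Hence tw(G) = 4 exactly.

Treewidth 4.
One optimal decomposition is:
Bags: B1 = {1, 4, 5, 6, 8}  B2 = {3, 4, 5, 6, 8}  B3 = {0, 1, 4, 6, 8}  B4 = {3, 5, 6, 7, 8}  B5 = {2, 3, 4, 6, 8}
Tree: B1–B2, B1–B3, B2–B4, B2–B5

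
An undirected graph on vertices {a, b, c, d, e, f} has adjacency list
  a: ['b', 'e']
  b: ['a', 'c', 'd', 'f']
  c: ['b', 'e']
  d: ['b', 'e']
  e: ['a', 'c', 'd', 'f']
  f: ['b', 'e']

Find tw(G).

A width-2 tree decomposition is:
Bags: B1 = {b, e, f}  B2 = {a, b, e}  B3 = {b, d, e}  B4 = {b, c, e}
Tree: B1–B2, B2–B3, B3–B4
Every bag has size at most 3, so the width is 3 − 1 = 2 and tw(G) ≤ 2. For the lower bound, G contains the cycle e–f–b–a–e, so G is not a forest; only forests have treewidth ≤ 1, hence tw(G) ≥ 2. The upper and lower bounds meet at 2, so that is the treewidth.

2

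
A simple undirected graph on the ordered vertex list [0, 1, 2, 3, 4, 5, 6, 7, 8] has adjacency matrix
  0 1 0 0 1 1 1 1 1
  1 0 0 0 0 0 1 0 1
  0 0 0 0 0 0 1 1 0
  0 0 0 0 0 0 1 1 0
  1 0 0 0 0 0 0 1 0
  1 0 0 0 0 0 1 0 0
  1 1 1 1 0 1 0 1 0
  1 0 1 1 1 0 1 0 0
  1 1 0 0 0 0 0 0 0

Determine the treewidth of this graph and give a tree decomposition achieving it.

Every bag has size at most 3, so the width is 3 − 1 = 2 and tw(G) ≤ 2. On the other hand G contains the 3-clique {0, 1, 8}. A clique must lie in a single bag of any decomposition, so no decomposition can have width below 2. The upper and lower bounds meet at 2, so that is the treewidth.

Treewidth 2.
One optimal decomposition is:
Bags: B1 = {3, 6, 7}  B2 = {0, 6, 7}  B3 = {0, 1, 6}  B4 = {0, 4, 7}  B5 = {2, 6, 7}  B6 = {0, 5, 6}  B7 = {0, 1, 8}
Tree: B1–B2, B2–B3, B2–B4, B1–B5, B2–B6, B3–B7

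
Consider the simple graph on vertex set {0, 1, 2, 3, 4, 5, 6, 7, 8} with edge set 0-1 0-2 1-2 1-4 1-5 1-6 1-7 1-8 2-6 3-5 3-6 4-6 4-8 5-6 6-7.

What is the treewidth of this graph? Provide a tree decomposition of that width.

Every bag has size at most 3, so the width is 3 − 1 = 2 and tw(G) ≤ 2. For the lower bound, the 3 vertices {0, 1, 2} are pairwise adjacent, and any tree decomposition puts a clique entirely inside one bag — forcing width ≥ 2. Therefore the treewidth is 2.

Treewidth 2.
Bags: B1 = {1, 4, 6}  B2 = {1, 2, 6}  B3 = {1, 4, 8}  B4 = {1, 5, 6}  B5 = {3, 5, 6}  B6 = {1, 6, 7}  B7 = {0, 1, 2}
Tree: B1–B2, B1–B3, B2–B4, B4–B5, B1–B6, B2–B7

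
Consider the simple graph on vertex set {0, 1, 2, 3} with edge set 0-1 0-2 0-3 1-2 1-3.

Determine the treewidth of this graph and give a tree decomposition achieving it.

The largest bag has 3 vertices, giving width 2; this decomposition certifies tw(G) ≤ 2. On the other hand G contains the 3-clique {0, 1, 2}. A clique must lie in a single bag of any decomposition, so no decomposition can have width below 2. The upper and lower bounds meet at 2, so that is the treewidth.

Treewidth 2.
One such decomposition:
Bags: B1 = {0, 1, 2}  B2 = {0, 1, 3}
Tree: B1–B2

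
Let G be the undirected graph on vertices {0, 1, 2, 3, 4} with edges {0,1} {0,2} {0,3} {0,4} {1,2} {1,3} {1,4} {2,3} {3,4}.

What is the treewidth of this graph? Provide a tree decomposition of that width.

Each bag holds 4 vertices, so the decomposition has width 3, which upper-bounds the treewidth. For the lower bound, the 4 vertices {0, 1, 2, 3} are pairwise adjacent, and any tree decomposition puts a clique entirely inside one bag — forcing width ≥ 3. Therefore the treewidth is 3.

Treewidth 3.
Bags: B1 = {0, 1, 2, 3}  B2 = {0, 1, 3, 4}
Tree: B1–B2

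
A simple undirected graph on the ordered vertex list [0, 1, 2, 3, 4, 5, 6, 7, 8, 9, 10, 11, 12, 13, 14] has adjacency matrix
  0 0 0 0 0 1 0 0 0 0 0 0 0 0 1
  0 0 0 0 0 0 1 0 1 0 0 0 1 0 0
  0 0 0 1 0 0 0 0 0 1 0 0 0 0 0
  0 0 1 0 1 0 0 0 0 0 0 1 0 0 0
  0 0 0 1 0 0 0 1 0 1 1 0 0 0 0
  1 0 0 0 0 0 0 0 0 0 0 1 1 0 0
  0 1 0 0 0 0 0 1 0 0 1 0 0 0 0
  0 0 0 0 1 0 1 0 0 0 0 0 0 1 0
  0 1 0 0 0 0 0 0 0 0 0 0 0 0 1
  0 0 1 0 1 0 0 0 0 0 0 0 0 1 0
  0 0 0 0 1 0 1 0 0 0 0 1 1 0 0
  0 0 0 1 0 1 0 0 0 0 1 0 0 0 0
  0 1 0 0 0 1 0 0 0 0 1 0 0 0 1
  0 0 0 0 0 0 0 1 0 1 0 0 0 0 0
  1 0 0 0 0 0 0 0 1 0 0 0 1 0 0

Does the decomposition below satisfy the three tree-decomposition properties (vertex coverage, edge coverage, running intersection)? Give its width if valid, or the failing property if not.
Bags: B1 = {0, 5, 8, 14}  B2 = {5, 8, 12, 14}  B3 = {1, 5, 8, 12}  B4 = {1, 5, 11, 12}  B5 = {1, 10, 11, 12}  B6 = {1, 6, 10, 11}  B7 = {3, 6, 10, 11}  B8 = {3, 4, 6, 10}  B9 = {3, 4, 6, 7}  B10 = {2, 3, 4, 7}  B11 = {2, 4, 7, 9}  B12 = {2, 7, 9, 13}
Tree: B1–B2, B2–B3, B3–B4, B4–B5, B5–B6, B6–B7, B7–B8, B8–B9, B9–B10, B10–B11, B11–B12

Yes; width 3.

Vertex coverage: the bags together contain {0, 1, 2, 3, 4, 5, 6, 7, 8, 9, 10, 11, 12, 13, 14}, the full vertex set. Edge coverage: each edge of G has both endpoints in at least one bag. Running intersection: for every vertex, the bags containing it form a connected subtree. All three properties hold, so this is a valid tree decomposition of width max|bag| − 1 = 3, and hence tw(G) ≤ 3.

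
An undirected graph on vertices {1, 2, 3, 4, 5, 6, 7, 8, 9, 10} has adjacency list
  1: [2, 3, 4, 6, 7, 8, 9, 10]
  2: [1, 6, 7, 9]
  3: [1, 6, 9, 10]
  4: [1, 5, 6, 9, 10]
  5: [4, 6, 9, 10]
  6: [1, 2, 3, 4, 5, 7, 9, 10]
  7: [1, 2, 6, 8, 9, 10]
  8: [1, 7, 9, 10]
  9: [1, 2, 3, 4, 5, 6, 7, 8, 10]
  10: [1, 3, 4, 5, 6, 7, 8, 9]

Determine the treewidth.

A width-4 tree decomposition is:
Bags: B1 = {1, 4, 6, 9, 10}  B2 = {1, 3, 6, 9, 10}  B3 = {1, 6, 7, 9, 10}  B4 = {1, 2, 6, 7, 9}  B5 = {4, 5, 6, 9, 10}  B6 = {1, 7, 8, 9, 10}
Tree: B1–B2, B2–B3, B3–B4, B1–B5, B3–B6
Each bag holds 5 vertices, so the decomposition has width 4, which upper-bounds the treewidth. For the lower bound, the 5 vertices {1, 7, 8, 9, 10} are pairwise adjacent, and any tree decomposition puts a clique entirely inside one bag — forcing width ≥ 4. Hence tw(G) = 4 exactly.

4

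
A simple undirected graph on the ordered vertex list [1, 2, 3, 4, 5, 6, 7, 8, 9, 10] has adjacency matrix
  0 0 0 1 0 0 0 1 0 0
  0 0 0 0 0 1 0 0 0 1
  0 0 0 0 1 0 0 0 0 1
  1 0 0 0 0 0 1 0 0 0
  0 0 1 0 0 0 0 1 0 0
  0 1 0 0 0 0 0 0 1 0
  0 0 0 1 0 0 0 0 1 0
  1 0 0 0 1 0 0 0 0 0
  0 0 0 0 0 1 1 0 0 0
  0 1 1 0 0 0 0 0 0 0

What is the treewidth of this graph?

A width-2 tree decomposition is:
Bags: B1 = {1, 4, 7}  B2 = {1, 7, 8}  B3 = {5, 7, 8}  B4 = {3, 5, 7}  B5 = {3, 7, 10}  B6 = {2, 7, 10}  B7 = {2, 6, 7}  B8 = {6, 7, 9}
Tree: B1–B2, B2–B3, B3–B4, B4–B5, B5–B6, B6–B7, B7–B8
Each bag holds 3 vertices, so the decomposition has width 2, which upper-bounds the treewidth. The edges 7–4–1–8–5–3–10–2–6–9–7 form a cycle, so G is not a tree and its treewidth is at least 2. The upper and lower bounds meet at 2, so that is the treewidth.

2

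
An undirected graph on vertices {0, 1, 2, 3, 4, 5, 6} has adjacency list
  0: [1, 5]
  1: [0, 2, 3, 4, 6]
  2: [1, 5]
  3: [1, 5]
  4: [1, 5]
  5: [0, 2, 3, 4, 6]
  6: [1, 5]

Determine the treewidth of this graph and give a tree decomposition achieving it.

The largest bag has 3 vertices, giving width 2; this decomposition certifies tw(G) ≤ 2. Since 5–3–1–0–5 is a cycle in G, G is not acyclic. Forests are exactly the graphs of treewidth ≤ 1, so tw(G) ≥ 2. Combining the bounds, tw(G) = 2.

Treewidth 2.
One such decomposition:
Bags: B1 = {1, 3, 5}  B2 = {0, 1, 5}  B3 = {1, 5, 6}  B4 = {1, 4, 5}  B5 = {1, 2, 5}
Tree: B1–B2, B2–B3, B3–B4, B4–B5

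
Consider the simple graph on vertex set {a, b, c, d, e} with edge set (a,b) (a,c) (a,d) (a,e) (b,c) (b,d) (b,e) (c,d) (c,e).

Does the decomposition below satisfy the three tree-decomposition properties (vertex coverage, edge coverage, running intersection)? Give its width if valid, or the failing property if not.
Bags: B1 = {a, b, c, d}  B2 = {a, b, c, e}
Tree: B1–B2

Yes; width 3.

Every vertex of G appears in some bag (union = {a, b, c, d, e}); every edge is covered by a bag; and for each vertex v the set of bags containing v is connected in the bag tree. The decomposition is therefore valid. The largest bag has 4 vertices, so the width is 3.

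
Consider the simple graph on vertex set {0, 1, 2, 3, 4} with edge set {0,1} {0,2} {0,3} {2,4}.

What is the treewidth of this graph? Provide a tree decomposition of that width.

Each bag holds 2 vertices, so the decomposition has width 1, which upper-bounds the treewidth. Any graph with an edge has treewidth ≥ 1, and G has the edge 0–2. Hence tw(G) = 1 exactly.

Treewidth 1.
One optimal decomposition is:
Bags: B1 = {0, 2}  B2 = {2, 4}  B3 = {0, 1}  B4 = {0, 3}
Tree: B1–B2, B1–B3, B3–B4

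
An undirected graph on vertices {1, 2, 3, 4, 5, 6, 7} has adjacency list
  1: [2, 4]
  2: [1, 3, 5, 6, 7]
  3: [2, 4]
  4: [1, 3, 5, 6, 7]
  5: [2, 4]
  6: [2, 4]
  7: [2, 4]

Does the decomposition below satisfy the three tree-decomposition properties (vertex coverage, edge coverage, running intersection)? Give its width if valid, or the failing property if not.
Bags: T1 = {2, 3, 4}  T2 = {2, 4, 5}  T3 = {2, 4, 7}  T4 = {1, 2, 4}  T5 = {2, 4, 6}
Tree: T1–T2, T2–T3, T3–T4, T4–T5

Checking the three conditions: (i) the bags cover all of {1, 2, 3, 4, 5, 6, 7}; (ii) for each edge, some bag contains both endpoints; (iii) the bags containing any fixed vertex form a subtree. All hold, so the decomposition is valid with width 3 − 1 = 2.

Yes; width 2.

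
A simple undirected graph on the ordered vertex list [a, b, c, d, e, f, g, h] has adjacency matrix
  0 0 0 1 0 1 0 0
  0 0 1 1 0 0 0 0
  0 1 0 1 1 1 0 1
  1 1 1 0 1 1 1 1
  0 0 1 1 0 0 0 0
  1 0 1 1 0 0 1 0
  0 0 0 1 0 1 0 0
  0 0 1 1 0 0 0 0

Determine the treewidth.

2

A width-2 tree decomposition is:
Bags: B1 = {b, c, d}  B2 = {c, d, f}  B3 = {a, d, f}  B4 = {c, d, e}  B5 = {c, d, h}  B6 = {d, f, g}
Tree: B1–B2, B2–B3, B1–B4, B1–B5, B3–B6
Every bag has size at most 3, so the width is 3 − 1 = 2 and tw(G) ≤ 2. On the other hand G contains the 3-clique {d, f, g}. A clique must lie in a single bag of any decomposition, so no decomposition can have width below 2. Hence tw(G) = 2 exactly.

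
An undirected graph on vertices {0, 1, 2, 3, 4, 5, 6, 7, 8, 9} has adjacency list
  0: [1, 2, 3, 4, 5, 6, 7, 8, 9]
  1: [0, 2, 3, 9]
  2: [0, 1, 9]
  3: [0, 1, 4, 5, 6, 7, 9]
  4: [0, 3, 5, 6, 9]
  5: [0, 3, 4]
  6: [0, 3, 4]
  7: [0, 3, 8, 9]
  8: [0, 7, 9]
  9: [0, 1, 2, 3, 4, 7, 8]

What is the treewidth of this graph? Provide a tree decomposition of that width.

Treewidth 3.
Bags: B1 = {0, 3, 7, 9}  B2 = {0, 1, 3, 9}  B3 = {0, 3, 4, 9}  B4 = {0, 3, 4, 6}  B5 = {0, 7, 8, 9}  B6 = {0, 3, 4, 5}  B7 = {0, 1, 2, 9}
Tree: B1–B2, B2–B3, B3–B4, B1–B5, B4–B6, B2–B7

Every bag has size at most 4, so the width is 4 − 1 = 3 and tw(G) ≤ 3. Conversely, {0, 7, 8, 9} is a clique of size 4, and the vertices of any clique must share a bag in every tree decomposition; so some bag has ≥ 4 vertices and tw(G) ≥ 3. Combining the bounds, tw(G) = 3.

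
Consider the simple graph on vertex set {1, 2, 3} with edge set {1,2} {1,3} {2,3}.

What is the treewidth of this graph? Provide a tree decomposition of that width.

Treewidth 2.
One optimal decomposition is:
Bags: B1 = {1, 2, 3}
Tree: (single bag)

With just one bag of size 3, the width is 3 − 1 = 2, so tw(G) ≤ 2. For the lower bound, the 3 vertices {1, 2, 3} are pairwise adjacent, and any tree decomposition puts a clique entirely inside one bag — forcing width ≥ 2. Hence tw(G) = 2 exactly.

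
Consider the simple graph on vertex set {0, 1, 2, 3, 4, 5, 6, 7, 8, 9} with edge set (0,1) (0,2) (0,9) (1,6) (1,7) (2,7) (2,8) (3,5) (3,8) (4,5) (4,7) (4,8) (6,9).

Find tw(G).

2

A width-2 tree decomposition is:
Bags: B1 = {1, 6, 9}  B2 = {0, 1, 9}  B3 = {0, 1, 7}  B4 = {0, 2, 7}  B5 = {2, 4, 7}  B6 = {2, 4, 8}  B7 = {4, 5, 8}  B8 = {3, 5, 8}
Tree: B1–B2, B2–B3, B3–B4, B4–B5, B5–B6, B6–B7, B7–B8
Every bag has size at most 3, so the width is 3 − 1 = 2 and tw(G) ≤ 2. Since 6–9–0–1–6 is a cycle in G, G is not acyclic. Forests are exactly the graphs of treewidth ≤ 1, so tw(G) ≥ 2. Therefore the treewidth is 2.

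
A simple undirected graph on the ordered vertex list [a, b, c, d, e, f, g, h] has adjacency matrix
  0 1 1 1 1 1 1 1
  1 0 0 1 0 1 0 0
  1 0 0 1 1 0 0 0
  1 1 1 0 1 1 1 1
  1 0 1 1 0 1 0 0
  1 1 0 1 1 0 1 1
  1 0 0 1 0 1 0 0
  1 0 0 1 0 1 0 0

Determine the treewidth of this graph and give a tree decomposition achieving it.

Each bag holds 4 vertices, so the decomposition has width 3, which upper-bounds the treewidth. Conversely, {a, c, d, e} is a clique of size 4, and the vertices of any clique must share a bag in every tree decomposition; so some bag has ≥ 4 vertices and tw(G) ≥ 3. Combining the bounds, tw(G) = 3.

Treewidth 3.
One optimal decomposition is:
Bags: B1 = {a, b, d, f}  B2 = {a, d, f, g}  B3 = {a, d, e, f}  B4 = {a, c, d, e}  B5 = {a, d, f, h}
Tree: B1–B2, B1–B3, B3–B4, B3–B5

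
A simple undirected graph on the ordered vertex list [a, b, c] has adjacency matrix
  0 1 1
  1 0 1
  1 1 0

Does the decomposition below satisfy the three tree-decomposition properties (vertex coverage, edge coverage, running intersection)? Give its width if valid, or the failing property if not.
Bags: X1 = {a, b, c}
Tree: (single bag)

Checking the three conditions: (i) the bags cover all of {a, b, c}; (ii) for each edge, some bag contains both endpoints; (iii) the bags containing any fixed vertex form a subtree. All hold, so the decomposition is valid with width 3 − 1 = 2.

Yes; width 2.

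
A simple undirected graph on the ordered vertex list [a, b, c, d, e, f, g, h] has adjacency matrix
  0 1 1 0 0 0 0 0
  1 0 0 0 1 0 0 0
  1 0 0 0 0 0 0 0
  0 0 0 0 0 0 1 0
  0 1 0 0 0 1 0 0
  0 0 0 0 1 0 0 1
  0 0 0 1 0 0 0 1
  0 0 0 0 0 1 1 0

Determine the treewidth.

A width-1 tree decomposition is:
Bags: B1 = {a, c}  B2 = {a, b}  B3 = {b, e}  B4 = {e, f}  B5 = {f, h}  B6 = {g, h}  B7 = {d, g}
Tree: B1–B2, B2–B3, B3–B4, B4–B5, B5–B6, B6–B7
The largest bag has 2 vertices, giving width 1; this decomposition certifies tw(G) ≤ 1. Any graph with an edge has treewidth ≥ 1, and G has the edge c–a. The upper and lower bounds meet at 1, so that is the treewidth.

1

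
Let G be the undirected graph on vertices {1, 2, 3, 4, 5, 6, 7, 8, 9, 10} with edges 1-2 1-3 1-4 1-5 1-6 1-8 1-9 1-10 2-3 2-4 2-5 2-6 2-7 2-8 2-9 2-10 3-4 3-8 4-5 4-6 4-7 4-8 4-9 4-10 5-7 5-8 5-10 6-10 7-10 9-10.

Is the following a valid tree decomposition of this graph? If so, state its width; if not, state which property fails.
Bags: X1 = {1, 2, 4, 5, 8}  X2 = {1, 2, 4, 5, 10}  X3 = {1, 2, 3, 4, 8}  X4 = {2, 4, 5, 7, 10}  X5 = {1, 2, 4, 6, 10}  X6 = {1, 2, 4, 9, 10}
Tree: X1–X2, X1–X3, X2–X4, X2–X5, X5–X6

Yes; width 4.

Checking the three conditions: (i) the bags cover all of {1, 2, 3, 4, 5, 6, 7, 8, 9, 10}; (ii) for each edge, some bag contains both endpoints; (iii) the bags containing any fixed vertex form a subtree. All hold, so the decomposition is valid with width 5 − 1 = 4.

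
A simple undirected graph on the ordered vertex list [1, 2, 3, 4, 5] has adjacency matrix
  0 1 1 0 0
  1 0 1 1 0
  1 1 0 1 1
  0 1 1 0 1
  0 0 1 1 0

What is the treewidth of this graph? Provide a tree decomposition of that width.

Each bag holds 3 vertices, so the decomposition has width 2, which upper-bounds the treewidth. On the other hand G contains the 3-clique {1, 2, 3}. A clique must lie in a single bag of any decomposition, so no decomposition can have width below 2. Combining the bounds, tw(G) = 2.

Treewidth 2.
One optimal decomposition is:
Bags: B1 = {3, 4, 5}  B2 = {2, 3, 4}  B3 = {1, 2, 3}
Tree: B1–B2, B2–B3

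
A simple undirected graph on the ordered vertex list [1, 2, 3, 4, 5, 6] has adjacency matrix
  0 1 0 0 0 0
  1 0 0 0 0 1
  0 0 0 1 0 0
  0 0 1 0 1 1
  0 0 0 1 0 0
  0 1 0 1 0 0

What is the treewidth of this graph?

A width-1 tree decomposition is:
Bags: B1 = {4, 6}  B2 = {2, 6}  B3 = {1, 2}  B4 = {4, 5}  B5 = {3, 4}
Tree: B1–B2, B2–B3, B1–B4, B4–B5
Every bag has size at most 2, so the width is 2 − 1 = 1 and tw(G) ≤ 1. Any graph with an edge has treewidth ≥ 1, and G has the edge 4–6. Hence tw(G) = 1 exactly.

1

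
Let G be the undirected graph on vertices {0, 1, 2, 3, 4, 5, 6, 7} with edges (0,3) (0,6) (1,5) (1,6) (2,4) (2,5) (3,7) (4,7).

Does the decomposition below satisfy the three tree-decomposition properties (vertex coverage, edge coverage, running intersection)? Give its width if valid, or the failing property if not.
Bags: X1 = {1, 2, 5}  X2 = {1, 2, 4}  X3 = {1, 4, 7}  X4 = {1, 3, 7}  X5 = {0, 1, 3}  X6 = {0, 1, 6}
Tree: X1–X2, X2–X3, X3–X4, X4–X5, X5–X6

Vertex coverage: the bags together contain {0, 1, 2, 3, 4, 5, 6, 7}, the full vertex set. Edge coverage: each edge of G has both endpoints in at least one bag. Running intersection: for every vertex, the bags containing it form a connected subtree. All three properties hold, so this is a valid tree decomposition of width max|bag| − 1 = 2, and hence tw(G) ≤ 2.

Yes; width 2.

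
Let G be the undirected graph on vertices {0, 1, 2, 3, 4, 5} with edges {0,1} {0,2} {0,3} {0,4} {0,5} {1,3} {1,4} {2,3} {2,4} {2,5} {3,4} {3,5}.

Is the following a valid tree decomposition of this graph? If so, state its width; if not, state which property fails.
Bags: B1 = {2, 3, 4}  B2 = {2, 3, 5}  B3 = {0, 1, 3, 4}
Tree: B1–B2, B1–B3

A tree decomposition must satisfy three properties: every vertex lies in some bag; for every edge, both endpoints lie together in some bag; and for every vertex, the bags containing it form a connected subtree. Here edge (0,2) lies in no bag, so the decomposition is invalid.

No — edge (0,2) lies in no bag.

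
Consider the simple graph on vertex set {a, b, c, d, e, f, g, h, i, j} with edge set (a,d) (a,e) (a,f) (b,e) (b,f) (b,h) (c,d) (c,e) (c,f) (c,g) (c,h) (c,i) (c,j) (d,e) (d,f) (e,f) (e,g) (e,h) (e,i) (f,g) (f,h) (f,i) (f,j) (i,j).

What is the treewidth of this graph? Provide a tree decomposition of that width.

Every bag has size at most 4, so the width is 4 − 1 = 3 and tw(G) ≤ 3. On the other hand G contains the 4-clique {c, f, i, j}. A clique must lie in a single bag of any decomposition, so no decomposition can have width below 3. Combining the bounds, tw(G) = 3.

Treewidth 3.
One such decomposition:
Bags: B1 = {c, e, f, g}  B2 = {c, e, f, i}  B3 = {c, e, f, h}  B4 = {c, d, e, f}  B5 = {b, e, f, h}  B6 = {c, f, i, j}  B7 = {a, d, e, f}
Tree: B1–B2, B1–B3, B1–B4, B3–B5, B2–B6, B4–B7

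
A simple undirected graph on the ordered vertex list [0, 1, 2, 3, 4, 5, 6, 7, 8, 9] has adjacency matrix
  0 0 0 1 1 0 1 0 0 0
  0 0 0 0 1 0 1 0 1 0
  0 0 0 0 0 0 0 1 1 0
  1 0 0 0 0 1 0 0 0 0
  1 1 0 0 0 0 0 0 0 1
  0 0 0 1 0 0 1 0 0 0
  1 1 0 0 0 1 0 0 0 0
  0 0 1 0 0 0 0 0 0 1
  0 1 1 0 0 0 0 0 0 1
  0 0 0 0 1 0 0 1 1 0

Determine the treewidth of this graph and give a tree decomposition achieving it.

Treewidth 2.
One such decomposition:
Bags: B1 = {0, 3, 5}  B2 = {0, 5, 6}  B3 = {0, 4, 6}  B4 = {1, 4, 6}  B5 = {1, 4, 9}  B6 = {1, 8, 9}  B7 = {7, 8, 9}  B8 = {2, 7, 8}
Tree: B1–B2, B2–B3, B3–B4, B4–B5, B5–B6, B6–B7, B7–B8

The largest bag has 3 vertices, giving width 2; this decomposition certifies tw(G) ≤ 2. For the lower bound, G contains the cycle 3–5–6–0–3, so G is not a forest; only forests have treewidth ≤ 1, hence tw(G) ≥ 2. Hence tw(G) = 2 exactly.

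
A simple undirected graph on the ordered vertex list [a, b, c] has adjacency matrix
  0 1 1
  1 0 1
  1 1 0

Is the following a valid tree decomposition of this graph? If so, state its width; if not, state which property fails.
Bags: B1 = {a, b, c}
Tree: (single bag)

Every vertex of G appears in some bag (union = {a, b, c}); every edge is covered by a bag; and for each vertex v the set of bags containing v is connected in the bag tree. The decomposition is therefore valid. The largest bag has 3 vertices, so the width is 2.

Yes; width 2.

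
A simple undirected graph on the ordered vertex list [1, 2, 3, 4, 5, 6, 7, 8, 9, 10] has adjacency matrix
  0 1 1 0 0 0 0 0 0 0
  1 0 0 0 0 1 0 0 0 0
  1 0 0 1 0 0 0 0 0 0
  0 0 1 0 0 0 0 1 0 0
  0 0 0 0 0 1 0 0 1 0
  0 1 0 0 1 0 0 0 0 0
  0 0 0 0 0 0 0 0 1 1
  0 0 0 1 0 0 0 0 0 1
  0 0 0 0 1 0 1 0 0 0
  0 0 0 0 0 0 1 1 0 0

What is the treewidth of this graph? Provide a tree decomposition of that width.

Every bag has size at most 3, so the width is 3 − 1 = 2 and tw(G) ≤ 2. For the lower bound, G contains the cycle 9–7–10–8–4–3–1–2–6–5–9, so G is not a forest; only forests have treewidth ≤ 1, hence tw(G) ≥ 2. The upper and lower bounds meet at 2, so that is the treewidth.

Treewidth 2.
One such decomposition:
Bags: B1 = {7, 9, 10}  B2 = {8, 9, 10}  B3 = {4, 8, 9}  B4 = {3, 4, 9}  B5 = {1, 3, 9}  B6 = {1, 2, 9}  B7 = {2, 6, 9}  B8 = {5, 6, 9}
Tree: B1–B2, B2–B3, B3–B4, B4–B5, B5–B6, B6–B7, B7–B8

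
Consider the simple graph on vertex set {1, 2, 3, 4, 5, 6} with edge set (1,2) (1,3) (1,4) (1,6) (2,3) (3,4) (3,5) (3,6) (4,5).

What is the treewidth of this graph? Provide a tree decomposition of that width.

Each bag holds 3 vertices, so the decomposition has width 2, which upper-bounds the treewidth. Conversely, {1, 2, 3} is a clique of size 3, and the vertices of any clique must share a bag in every tree decomposition; so some bag has ≥ 3 vertices and tw(G) ≥ 2. Therefore the treewidth is 2.

Treewidth 2.
Bags: B1 = {1, 3, 4}  B2 = {3, 4, 5}  B3 = {1, 3, 6}  B4 = {1, 2, 3}
Tree: B1–B2, B1–B3, B3–B4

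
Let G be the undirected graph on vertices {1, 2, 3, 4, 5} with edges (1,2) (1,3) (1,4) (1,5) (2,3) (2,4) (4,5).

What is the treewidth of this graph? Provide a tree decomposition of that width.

Treewidth 2.
Bags: B1 = {1, 4, 5}  B2 = {1, 2, 4}  B3 = {1, 2, 3}
Tree: B1–B2, B2–B3

The largest bag has 3 vertices, giving width 2; this decomposition certifies tw(G) ≤ 2. On the other hand G contains the 3-clique {1, 2, 3}. A clique must lie in a single bag of any decomposition, so no decomposition can have width below 2. Therefore the treewidth is 2.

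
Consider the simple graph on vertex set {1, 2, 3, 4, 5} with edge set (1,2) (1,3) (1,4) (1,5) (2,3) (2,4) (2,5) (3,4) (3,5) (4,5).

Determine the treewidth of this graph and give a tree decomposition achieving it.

A single bag containing all 5 vertices is trivially a valid decomposition of width 4. Conversely, {1, 2, 3, 4, 5} is a clique of size 5, and the vertices of any clique must share a bag in every tree decomposition; so some bag has ≥ 5 vertices and tw(G) ≥ 4. Combining the bounds, tw(G) = 4.

Treewidth 4.
Bags: B1 = {1, 2, 3, 4, 5}
Tree: (single bag)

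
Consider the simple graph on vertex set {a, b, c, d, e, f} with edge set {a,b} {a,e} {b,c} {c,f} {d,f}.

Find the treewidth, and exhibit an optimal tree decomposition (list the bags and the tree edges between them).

Treewidth 1.
One optimal decomposition is:
Bags: B1 = {b, c}  B2 = {c, f}  B3 = {a, b}  B4 = {a, e}  B5 = {d, f}
Tree: B1–B2, B1–B3, B3–B4, B2–B5

Each bag holds 2 vertices, so the decomposition has width 1, which upper-bounds the treewidth. Any graph with an edge has treewidth ≥ 1, and G has the edge b–c. Combining the bounds, tw(G) = 1.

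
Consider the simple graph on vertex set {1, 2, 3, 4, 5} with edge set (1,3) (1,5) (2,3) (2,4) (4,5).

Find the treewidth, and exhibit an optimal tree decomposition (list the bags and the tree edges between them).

Treewidth 2.
One such decomposition:
Bags: B1 = {1, 2, 3}  B2 = {1, 2, 5}  B3 = {2, 4, 5}
Tree: B1–B2, B2–B3

Every bag has size at most 3, so the width is 3 − 1 = 2 and tw(G) ≤ 2. The edges 2–3–1–5–4–2 form a cycle, so G is not a tree and its treewidth is at least 2. Combining the bounds, tw(G) = 2.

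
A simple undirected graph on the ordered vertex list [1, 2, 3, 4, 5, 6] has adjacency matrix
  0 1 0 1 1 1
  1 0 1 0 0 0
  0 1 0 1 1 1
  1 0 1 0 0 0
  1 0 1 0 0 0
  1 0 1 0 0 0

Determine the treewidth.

A width-2 tree decomposition is:
Bags: B1 = {1, 3, 6}  B2 = {1, 3, 4}  B3 = {1, 3, 5}  B4 = {1, 2, 3}
Tree: B1–B2, B2–B3, B3–B4
The largest bag has 3 vertices, giving width 2; this decomposition certifies tw(G) ≤ 2. For the lower bound, G contains the cycle 1–6–3–4–1, so G is not a forest; only forests have treewidth ≤ 1, hence tw(G) ≥ 2. Therefore the treewidth is 2.

2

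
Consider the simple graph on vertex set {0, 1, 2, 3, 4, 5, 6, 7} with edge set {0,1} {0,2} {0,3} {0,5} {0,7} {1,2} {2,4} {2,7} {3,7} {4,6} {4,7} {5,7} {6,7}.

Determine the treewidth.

2

A width-2 tree decomposition is:
Bags: B1 = {0, 3, 7}  B2 = {0, 2, 7}  B3 = {0, 1, 2}  B4 = {2, 4, 7}  B5 = {0, 5, 7}  B6 = {4, 6, 7}
Tree: B1–B2, B2–B3, B2–B4, B2–B5, B4–B6
The largest bag has 3 vertices, giving width 2; this decomposition certifies tw(G) ≤ 2. Conversely, {0, 1, 2} is a clique of size 3, and the vertices of any clique must share a bag in every tree decomposition; so some bag has ≥ 3 vertices and tw(G) ≥ 2. The upper and lower bounds meet at 2, so that is the treewidth.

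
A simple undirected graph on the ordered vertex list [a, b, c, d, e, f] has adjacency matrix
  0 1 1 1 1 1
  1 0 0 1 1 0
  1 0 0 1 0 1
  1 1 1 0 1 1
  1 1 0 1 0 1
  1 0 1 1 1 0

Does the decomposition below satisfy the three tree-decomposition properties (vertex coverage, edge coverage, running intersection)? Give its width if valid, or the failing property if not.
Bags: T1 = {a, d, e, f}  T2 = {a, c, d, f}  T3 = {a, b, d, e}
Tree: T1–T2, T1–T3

Checking the three conditions: (i) the bags cover all of {a, b, c, d, e, f}; (ii) for each edge, some bag contains both endpoints; (iii) the bags containing any fixed vertex form a subtree. All hold, so the decomposition is valid with width 4 − 1 = 3.

Yes; width 3.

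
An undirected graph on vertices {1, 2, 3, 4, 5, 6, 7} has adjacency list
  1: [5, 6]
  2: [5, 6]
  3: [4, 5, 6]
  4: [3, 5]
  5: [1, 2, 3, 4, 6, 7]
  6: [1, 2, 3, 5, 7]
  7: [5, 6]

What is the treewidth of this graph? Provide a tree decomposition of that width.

Treewidth 2.
One such decomposition:
Bags: B1 = {3, 5, 6}  B2 = {2, 5, 6}  B3 = {5, 6, 7}  B4 = {3, 4, 5}  B5 = {1, 5, 6}
Tree: B1–B2, B2–B3, B1–B4, B3–B5

Each bag holds 3 vertices, so the decomposition has width 2, which upper-bounds the treewidth. Conversely, {3, 4, 5} is a clique of size 3, and the vertices of any clique must share a bag in every tree decomposition; so some bag has ≥ 3 vertices and tw(G) ≥ 2. Combining the bounds, tw(G) = 2.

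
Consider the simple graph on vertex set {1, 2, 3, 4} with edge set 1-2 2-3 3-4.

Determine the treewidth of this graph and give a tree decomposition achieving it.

Treewidth 1.
Bags: B1 = {3, 4}  B2 = {2, 3}  B3 = {1, 2}
Tree: B1–B2, B2–B3

The largest bag has 2 vertices, giving width 1; this decomposition certifies tw(G) ≤ 1. G has an edge, so its treewidth is at least 1. Combining the bounds, tw(G) = 1.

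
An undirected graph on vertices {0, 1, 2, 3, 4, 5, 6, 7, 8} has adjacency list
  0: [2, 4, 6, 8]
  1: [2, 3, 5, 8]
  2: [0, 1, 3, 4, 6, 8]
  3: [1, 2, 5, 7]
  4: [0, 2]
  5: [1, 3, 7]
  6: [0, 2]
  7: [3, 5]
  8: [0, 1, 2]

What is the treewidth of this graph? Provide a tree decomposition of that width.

Treewidth 2.
Bags: B1 = {1, 2, 3}  B2 = {1, 3, 5}  B3 = {1, 2, 8}  B4 = {3, 5, 7}  B5 = {0, 2, 8}  B6 = {0, 2, 6}  B7 = {0, 2, 4}
Tree: B1–B2, B1–B3, B2–B4, B3–B5, B5–B6, B5–B7

Every bag has size at most 3, so the width is 3 − 1 = 2 and tw(G) ≤ 2. For the lower bound, the 3 vertices {0, 2, 8} are pairwise adjacent, and any tree decomposition puts a clique entirely inside one bag — forcing width ≥ 2. Therefore the treewidth is 2.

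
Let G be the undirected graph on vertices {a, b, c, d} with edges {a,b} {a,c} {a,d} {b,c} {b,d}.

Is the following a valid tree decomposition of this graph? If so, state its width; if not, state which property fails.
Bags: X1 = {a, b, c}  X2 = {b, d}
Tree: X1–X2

A tree decomposition must satisfy three properties: every vertex lies in some bag; for every edge, both endpoints lie together in some bag; and for every vertex, the bags containing it form a connected subtree. Here edge (a,d) lies in no bag, so the decomposition is invalid.

No — edge (a,d) lies in no bag.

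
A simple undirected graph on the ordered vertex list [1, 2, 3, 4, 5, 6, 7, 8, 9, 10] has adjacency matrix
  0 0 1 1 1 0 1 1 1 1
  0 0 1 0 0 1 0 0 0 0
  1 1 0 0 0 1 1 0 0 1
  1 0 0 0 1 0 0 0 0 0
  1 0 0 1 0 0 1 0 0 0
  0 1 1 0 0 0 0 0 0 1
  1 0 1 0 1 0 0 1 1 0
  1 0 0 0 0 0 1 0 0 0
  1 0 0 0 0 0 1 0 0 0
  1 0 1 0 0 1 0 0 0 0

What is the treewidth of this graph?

A width-2 tree decomposition is:
Bags: B1 = {1, 3, 7}  B2 = {1, 7, 9}  B3 = {1, 3, 10}  B4 = {1, 5, 7}  B5 = {1, 4, 5}  B6 = {3, 6, 10}  B7 = {2, 3, 6}  B8 = {1, 7, 8}
Tree: B1–B2, B1–B3, B2–B4, B4–B5, B3–B6, B6–B7, B1–B8
Every bag has size at most 3, so the width is 3 − 1 = 2 and tw(G) ≤ 2. For the lower bound, the 3 vertices {1, 3, 10} are pairwise adjacent, and any tree decomposition puts a clique entirely inside one bag — forcing width ≥ 2. Therefore the treewidth is 2.

2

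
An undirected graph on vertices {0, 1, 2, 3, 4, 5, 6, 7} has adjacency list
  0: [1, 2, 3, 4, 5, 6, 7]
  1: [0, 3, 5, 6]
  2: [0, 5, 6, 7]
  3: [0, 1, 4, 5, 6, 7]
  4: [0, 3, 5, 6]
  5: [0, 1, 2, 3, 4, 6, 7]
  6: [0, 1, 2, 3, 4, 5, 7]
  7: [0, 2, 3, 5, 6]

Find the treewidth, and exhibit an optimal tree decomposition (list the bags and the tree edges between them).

Every bag has size at most 5, so the width is 5 − 1 = 4 and tw(G) ≤ 4. On the other hand G contains the 5-clique {0, 2, 5, 6, 7}. A clique must lie in a single bag of any decomposition, so no decomposition can have width below 4. Combining the bounds, tw(G) = 4.

Treewidth 4.
One such decomposition:
Bags: B1 = {0, 3, 5, 6, 7}  B2 = {0, 2, 5, 6, 7}  B3 = {0, 3, 4, 5, 6}  B4 = {0, 1, 3, 5, 6}
Tree: B1–B2, B1–B3, B3–B4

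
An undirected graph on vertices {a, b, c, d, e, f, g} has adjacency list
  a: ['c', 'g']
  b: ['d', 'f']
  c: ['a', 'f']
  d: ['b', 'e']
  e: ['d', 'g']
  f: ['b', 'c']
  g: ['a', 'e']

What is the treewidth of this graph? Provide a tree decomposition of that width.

Each bag holds 3 vertices, so the decomposition has width 2, which upper-bounds the treewidth. Since a–g–e–d–b–f–c–a is a cycle in G, G is not acyclic. Forests are exactly the graphs of treewidth ≤ 1, so tw(G) ≥ 2. Therefore the treewidth is 2.

Treewidth 2.
One such decomposition:
Bags: B1 = {a, e, g}  B2 = {a, d, e}  B3 = {a, b, d}  B4 = {a, b, f}  B5 = {a, c, f}
Tree: B1–B2, B2–B3, B3–B4, B4–B5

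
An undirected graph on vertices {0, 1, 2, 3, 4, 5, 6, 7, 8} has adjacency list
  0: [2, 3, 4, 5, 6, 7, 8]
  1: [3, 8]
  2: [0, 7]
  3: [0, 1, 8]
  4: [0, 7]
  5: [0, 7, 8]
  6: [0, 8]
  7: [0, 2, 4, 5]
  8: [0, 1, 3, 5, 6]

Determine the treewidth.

A width-2 tree decomposition is:
Bags: B1 = {0, 5, 8}  B2 = {0, 3, 8}  B3 = {0, 6, 8}  B4 = {0, 5, 7}  B5 = {0, 2, 7}  B6 = {1, 3, 8}  B7 = {0, 4, 7}
Tree: B1–B2, B1–B3, B1–B4, B4–B5, B2–B6, B5–B7
The largest bag has 3 vertices, giving width 2; this decomposition certifies tw(G) ≤ 2. On the other hand G contains the 3-clique {0, 3, 8}. A clique must lie in a single bag of any decomposition, so no decomposition can have width below 2. Combining the bounds, tw(G) = 2.

2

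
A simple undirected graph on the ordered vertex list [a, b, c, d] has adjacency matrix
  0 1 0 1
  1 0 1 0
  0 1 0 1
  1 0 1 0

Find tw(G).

A width-2 tree decomposition is:
Bags: B1 = {a, b, c}  B2 = {a, c, d}
Tree: B1–B2
Each bag holds 3 vertices, so the decomposition has width 2, which upper-bounds the treewidth. For the lower bound, G contains the cycle c–b–a–d–c, so G is not a forest; only forests have treewidth ≤ 1, hence tw(G) ≥ 2. Hence tw(G) = 2 exactly.

2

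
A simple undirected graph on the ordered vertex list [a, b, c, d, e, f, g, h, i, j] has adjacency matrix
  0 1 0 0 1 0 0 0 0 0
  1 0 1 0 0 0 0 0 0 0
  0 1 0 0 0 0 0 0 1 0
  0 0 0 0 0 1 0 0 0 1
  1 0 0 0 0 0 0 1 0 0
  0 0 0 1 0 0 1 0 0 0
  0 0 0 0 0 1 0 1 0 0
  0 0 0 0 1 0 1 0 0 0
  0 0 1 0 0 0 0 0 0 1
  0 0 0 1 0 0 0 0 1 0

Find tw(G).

A width-2 tree decomposition is:
Bags: B1 = {a, b, c}  B2 = {a, c, i}  B3 = {a, i, j}  B4 = {a, d, j}  B5 = {a, d, f}  B6 = {a, f, g}  B7 = {a, g, h}  B8 = {a, e, h}
Tree: B1–B2, B2–B3, B3–B4, B4–B5, B5–B6, B6–B7, B7–B8
The largest bag has 3 vertices, giving width 2; this decomposition certifies tw(G) ≤ 2. The edges a–b–c–i–j–d–f–g–h–e–a form a cycle, so G is not a tree and its treewidth is at least 2. Therefore the treewidth is 2.

2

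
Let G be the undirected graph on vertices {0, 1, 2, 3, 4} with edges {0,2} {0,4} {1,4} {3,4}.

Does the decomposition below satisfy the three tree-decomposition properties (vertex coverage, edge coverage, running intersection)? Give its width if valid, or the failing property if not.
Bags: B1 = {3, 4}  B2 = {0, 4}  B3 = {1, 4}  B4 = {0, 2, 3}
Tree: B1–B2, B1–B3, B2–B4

A tree decomposition must satisfy three properties: every vertex lies in some bag; for every edge, both endpoints lie together in some bag; and for every vertex, the bags containing it form a connected subtree. Here bags containing vertex 3 are not connected in the tree, so the decomposition is invalid.

No — bags containing vertex 3 are not connected in the tree.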